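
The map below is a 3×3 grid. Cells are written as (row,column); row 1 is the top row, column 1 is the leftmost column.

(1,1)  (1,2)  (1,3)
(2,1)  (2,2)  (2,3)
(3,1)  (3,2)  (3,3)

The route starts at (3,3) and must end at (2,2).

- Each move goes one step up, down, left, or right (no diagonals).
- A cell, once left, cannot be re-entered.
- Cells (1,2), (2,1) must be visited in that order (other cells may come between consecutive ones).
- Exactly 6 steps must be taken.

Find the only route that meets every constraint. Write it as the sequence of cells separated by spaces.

(3,3) (2,3) (1,3) (1,2) (1,1) (2,1) (2,2)

The waypoints must appear in the order (1,2), (2,1), with no cell reused.
Route from (3,3): up 2 to (1,3), left 2 to (1,1), down 1 to (2,1), right 1 to (2,2) — 6 moves in all.
Check: order respected ((1,2) at step 3, (2,1) at step 5); 6 moves as required.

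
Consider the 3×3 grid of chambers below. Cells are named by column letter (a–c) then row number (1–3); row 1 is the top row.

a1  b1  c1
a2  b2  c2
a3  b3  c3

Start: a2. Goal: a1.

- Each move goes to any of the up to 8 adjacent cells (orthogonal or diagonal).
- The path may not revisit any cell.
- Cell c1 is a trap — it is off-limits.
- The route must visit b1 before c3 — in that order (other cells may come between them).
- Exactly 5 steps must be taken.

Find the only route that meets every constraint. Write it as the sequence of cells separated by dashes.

a2 - b1 - c2 - c3 - b2 - a1

The waypoints must appear in the order b1, c3, with no cell reused.
Route from a2: up-right to b1, down-right to c2, down to c3, 2× up-left (reaching a1) — 5 moves in all.
Check: order respected (b1 at step 1, c3 at step 3); 5 moves as required.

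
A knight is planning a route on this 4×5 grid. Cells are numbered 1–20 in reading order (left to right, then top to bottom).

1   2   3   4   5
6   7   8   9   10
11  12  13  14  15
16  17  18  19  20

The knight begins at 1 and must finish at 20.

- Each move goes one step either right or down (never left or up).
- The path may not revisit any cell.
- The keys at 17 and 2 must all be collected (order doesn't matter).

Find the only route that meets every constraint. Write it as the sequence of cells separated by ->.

1 -> 2 -> 7 -> 12 -> 17 -> 18 -> 19 -> 20

Moves only go right or down, so the column and row indices never decrease.
Route from 1: right 1 to 2, down 3 to 17, right 3 to 20 — 7 moves in all.
Check: all required cells visited.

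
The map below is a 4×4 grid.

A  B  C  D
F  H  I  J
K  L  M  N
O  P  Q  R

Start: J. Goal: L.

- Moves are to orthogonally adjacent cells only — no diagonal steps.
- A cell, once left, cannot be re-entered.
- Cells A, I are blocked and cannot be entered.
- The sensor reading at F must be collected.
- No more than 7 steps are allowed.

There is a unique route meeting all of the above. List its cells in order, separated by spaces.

J D C B H F K L

The budget equals the shortest possible length, so every move has to be on a shortest route through the required cells.
Route from J: up to D, 2× left (reaching B), down to H, left to F, down to K, right to L — 7 moves in all.
Check: all required cells visited; 7 ≤ 7 moves.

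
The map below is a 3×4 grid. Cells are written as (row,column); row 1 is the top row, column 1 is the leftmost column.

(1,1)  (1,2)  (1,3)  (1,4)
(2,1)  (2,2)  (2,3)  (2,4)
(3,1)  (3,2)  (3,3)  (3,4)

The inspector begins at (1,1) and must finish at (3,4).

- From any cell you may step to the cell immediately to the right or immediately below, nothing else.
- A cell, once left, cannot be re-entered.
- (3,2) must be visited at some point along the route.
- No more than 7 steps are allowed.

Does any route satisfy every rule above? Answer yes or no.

yes

One route that works: (1,1) → (2,1) → (3,1) → (3,2) → (3,3) → (3,4).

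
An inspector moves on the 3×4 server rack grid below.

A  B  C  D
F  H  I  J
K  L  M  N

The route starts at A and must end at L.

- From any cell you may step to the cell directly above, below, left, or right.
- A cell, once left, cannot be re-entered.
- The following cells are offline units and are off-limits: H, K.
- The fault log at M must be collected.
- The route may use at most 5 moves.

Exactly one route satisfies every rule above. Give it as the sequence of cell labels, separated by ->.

A -> B -> C -> I -> M -> L

The 5-move cap with required stops at M leaves no slack for detours.
Route from A: 2× right (reaching C), 2× down (reaching M), left to L — 5 moves in all.
Check: all required cells visited; 5 ≤ 5 moves.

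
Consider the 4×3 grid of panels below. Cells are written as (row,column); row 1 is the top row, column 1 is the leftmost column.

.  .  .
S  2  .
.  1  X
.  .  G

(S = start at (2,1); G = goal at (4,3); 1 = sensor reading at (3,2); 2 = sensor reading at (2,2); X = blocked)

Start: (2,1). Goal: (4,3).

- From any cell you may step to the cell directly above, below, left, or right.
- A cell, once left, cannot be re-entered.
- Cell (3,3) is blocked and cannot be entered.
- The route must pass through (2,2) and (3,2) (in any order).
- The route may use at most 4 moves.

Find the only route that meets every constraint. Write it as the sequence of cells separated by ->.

Any route must reach (2,2) and (3,2) and still end at (4,3) within 4 moves, so the order of the required stops is forced.
Route from (2,1): right to (2,2), 2× down (reaching (4,2)), right to (4,3) — 4 moves in all.
Check: all required cells visited; 4 ≤ 4 moves.

(2,1) -> (2,2) -> (3,2) -> (4,2) -> (4,3)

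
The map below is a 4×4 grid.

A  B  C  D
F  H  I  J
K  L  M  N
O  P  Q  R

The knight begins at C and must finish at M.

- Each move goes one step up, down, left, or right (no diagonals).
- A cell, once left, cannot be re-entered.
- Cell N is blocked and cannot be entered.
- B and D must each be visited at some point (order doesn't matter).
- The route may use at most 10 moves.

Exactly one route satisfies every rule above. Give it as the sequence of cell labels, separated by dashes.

C - D - J - I - H - B - A - F - K - L - M

The 10-move cap with required stops at B, D leaves no slack for detours.
Route from C: right 1 to D, down 1 to J, left 2 to H, up 1 to B, left 1 to A, down 2 to K, right 2 to M — 10 moves in all.
Check: all required cells visited; 10 ≤ 10 moves.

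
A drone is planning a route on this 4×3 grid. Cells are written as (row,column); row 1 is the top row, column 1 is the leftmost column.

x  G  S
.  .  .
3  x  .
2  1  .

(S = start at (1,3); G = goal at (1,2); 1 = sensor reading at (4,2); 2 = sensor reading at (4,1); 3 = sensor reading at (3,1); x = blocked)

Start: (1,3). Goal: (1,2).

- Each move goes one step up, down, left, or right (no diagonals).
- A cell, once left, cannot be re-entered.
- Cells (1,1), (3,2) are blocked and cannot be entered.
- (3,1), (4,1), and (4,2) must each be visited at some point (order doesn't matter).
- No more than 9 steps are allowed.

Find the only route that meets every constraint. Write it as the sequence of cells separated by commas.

(1,3), (2,3), (3,3), (4,3), (4,2), (4,1), (3,1), (2,1), (2,2), (1,2)

Any route must reach (3,1), (4,1), and (4,2) and still end at (1,2) within 9 moves, so the order of the required stops is forced.
Route from (1,3): down 3 to (4,3), left 2 to (4,1), up 2 to (2,1), right 1 to (2,2), up 1 to (1,2) — 9 moves in all.
Check: all required cells visited; 9 ≤ 9 moves.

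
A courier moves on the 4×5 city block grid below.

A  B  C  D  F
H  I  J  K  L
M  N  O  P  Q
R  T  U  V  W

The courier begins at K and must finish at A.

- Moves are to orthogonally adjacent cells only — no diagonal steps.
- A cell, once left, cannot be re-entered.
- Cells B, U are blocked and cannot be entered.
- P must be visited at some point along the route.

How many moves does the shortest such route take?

6

Any route passes through P somewhere between K and A. Summing Manhattan distances along the two legs (K → P → A) gives a lower bound of 1 + 5 = 6 moves.
A route of 6 moves achieves this: K → P → O → J → I → H → A.
Since 6 matches the lower bound, it is optimal.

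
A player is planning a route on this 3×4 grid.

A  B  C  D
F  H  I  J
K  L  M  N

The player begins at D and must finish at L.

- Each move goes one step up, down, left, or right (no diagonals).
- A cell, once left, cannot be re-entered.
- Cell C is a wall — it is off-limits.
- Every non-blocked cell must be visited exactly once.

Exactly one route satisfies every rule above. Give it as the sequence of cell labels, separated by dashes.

Need to visit all 11 open cells exactly once, starting at D and ending at L.
Route from D: down 2 to N, left 1 to M, up 1 to I, left 1 to H, up 1 to B, left 1 to A, down 2 to K, right 1 to L — 10 moves in all.
Check: all 11 open cells covered.

D - J - N - M - I - H - B - A - F - K - L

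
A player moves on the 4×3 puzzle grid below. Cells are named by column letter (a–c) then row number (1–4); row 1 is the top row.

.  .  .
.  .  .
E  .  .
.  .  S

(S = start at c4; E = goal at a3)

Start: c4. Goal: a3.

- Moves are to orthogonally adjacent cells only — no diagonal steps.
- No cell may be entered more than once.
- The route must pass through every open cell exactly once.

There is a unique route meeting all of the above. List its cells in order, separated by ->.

c4 -> c3 -> c2 -> c1 -> b1 -> a1 -> a2 -> b2 -> b3 -> b4 -> a4 -> a3

Need to visit all 12 open cells exactly once, starting at c4 and ending at a3.
Cell a1 has only two open neighbours (a2 and b1), so the path must pass straight through it: one of those is the cell it's entered from and the other is where it exits.
Route from c4: 3× up (reaching c1), 2× left (reaching a1), down to a2, right to b2, 2× down (reaching b4), left to a4, up to a3 — 11 moves in all.
Check: all 12 open cells covered.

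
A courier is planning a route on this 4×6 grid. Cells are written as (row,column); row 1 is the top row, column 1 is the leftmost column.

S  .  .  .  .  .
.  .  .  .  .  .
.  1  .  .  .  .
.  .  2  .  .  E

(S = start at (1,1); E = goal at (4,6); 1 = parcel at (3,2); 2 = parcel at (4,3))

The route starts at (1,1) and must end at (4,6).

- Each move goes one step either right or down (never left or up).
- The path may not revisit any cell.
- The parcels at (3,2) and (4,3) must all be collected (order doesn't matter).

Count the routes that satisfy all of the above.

6

A right/down-only route from (1,1) to (4,6) makes exactly 3 down-moves and 5 right-moves in some order.
With no other constraints that would be C(8,3) = 56 routes.
A monotone route can only reach the required cells in the order (3,2), (4,3), so split there and multiply the segment counts: (1,1)→(3,2): 3; (3,2)→(4,3): 2; (4,3)→(4,6): 1; product = 6.
That gives 6 routes.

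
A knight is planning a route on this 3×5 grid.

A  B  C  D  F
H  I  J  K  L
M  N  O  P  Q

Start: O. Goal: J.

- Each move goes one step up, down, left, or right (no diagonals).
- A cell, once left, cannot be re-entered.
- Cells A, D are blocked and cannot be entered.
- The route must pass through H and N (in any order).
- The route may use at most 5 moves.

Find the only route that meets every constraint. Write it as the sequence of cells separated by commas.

O, N, M, H, I, J

The 5-move cap with required stops at H, N leaves no slack for detours.
Route from O: left 2 to M, up 1 to H, right 2 to J — 5 moves in all.
Check: all required cells visited; 5 ≤ 5 moves.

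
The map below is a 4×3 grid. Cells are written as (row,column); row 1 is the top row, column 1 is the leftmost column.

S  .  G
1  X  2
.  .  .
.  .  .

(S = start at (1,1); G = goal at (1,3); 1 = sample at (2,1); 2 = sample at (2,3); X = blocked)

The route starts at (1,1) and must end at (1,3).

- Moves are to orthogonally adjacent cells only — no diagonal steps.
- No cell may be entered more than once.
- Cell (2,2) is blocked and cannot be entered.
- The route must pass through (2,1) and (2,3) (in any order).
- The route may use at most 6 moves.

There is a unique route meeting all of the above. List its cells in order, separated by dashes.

(1,1) - (2,1) - (3,1) - (3,2) - (3,3) - (2,3) - (1,3)

The 6-move cap with required stops at (2,1), (2,3) leaves no slack for detours.
Route from (1,1): down 2 to (3,1), right 2 to (3,3), up 2 to (1,3) — 6 moves in all.
Check: all required cells visited; 6 ≤ 6 moves.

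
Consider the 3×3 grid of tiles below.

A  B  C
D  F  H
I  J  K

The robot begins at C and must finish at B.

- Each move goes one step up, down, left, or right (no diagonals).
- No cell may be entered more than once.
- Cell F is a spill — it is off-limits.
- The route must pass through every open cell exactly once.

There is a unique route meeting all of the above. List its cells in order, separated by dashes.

Need to visit all 8 open cells exactly once, starting at C and ending at B.
Cell A has only two open neighbours (D and B), so the path must pass straight through it: one of those is the cell it's entered from and the other is where it exits.
Route from C: 2× down (reaching K), 2× left (reaching I), 2× up (reaching A), right to B — 7 moves in all.
Check: all 8 open cells covered.

C - H - K - J - I - D - A - B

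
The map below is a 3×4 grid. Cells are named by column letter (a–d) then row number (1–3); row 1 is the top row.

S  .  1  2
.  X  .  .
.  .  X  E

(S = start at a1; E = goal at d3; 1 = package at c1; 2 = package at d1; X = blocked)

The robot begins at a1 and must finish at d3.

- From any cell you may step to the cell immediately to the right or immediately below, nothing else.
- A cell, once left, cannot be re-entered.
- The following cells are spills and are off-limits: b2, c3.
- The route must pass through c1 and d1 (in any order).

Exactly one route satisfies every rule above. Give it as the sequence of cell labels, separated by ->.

a1 -> b1 -> c1 -> d1 -> d2 -> d3

Moves only go right or down, so the column and row indices never decrease.
Route from a1: 3× right (reaching d1), 2× down (reaching d3) — 5 moves in all.
Check: all required cells visited.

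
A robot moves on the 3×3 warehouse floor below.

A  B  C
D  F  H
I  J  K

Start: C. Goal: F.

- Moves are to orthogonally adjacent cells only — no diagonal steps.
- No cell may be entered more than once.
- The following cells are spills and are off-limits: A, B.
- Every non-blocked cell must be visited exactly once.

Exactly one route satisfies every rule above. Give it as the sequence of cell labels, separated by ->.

C -> H -> K -> J -> I -> D -> F

Need to visit all 7 open cells exactly once, starting at C and ending at F.
Cell K has only two open neighbours (H and J), so the path must pass straight through it: one of those is the cell it's entered from and the other is where it exits.
Route from C: 2× down (reaching K), 2× left (reaching I), up to D, right to F — 6 moves in all.
Check: all 7 open cells covered.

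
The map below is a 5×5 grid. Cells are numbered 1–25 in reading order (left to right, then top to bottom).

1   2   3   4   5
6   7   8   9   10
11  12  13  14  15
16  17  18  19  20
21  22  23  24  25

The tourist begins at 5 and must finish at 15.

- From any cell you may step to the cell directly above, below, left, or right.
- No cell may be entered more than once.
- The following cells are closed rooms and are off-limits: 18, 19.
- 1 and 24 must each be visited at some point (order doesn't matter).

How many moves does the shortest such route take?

14

Any route passes through 1 and 24 in some order between 5 and 15. Summing Manhattan distances along each leg and taking the cheapest ordering (5 → 1 → 24 → 15) gives a lower bound of 4 + 7 + 3 = 14 moves.
A route of 14 moves achieves this: 5 → 4 → 3 → 2 → 1 → 6 → 11 → 16 → 21 → 22 → 23 → 24 → 25 → 20 → 15.
Since 14 matches the lower bound, it is optimal.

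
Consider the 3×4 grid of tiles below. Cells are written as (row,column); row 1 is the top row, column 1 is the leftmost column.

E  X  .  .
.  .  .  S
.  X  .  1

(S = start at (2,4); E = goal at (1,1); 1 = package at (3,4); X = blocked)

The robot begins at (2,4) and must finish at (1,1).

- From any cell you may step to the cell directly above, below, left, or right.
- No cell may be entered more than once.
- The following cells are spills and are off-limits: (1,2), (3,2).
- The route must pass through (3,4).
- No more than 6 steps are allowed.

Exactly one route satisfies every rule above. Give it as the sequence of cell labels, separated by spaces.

(2,4) (3,4) (3,3) (2,3) (2,2) (2,1) (1,1)

The 6-move cap with required stops at (3,4) leaves no slack for detours.
Route from (2,4): down 1 to (3,4), left 1 to (3,3), up 1 to (2,3), left 2 to (2,1), up 1 to (1,1) — 6 moves in all.
Check: all required cells visited; 6 ≤ 6 moves.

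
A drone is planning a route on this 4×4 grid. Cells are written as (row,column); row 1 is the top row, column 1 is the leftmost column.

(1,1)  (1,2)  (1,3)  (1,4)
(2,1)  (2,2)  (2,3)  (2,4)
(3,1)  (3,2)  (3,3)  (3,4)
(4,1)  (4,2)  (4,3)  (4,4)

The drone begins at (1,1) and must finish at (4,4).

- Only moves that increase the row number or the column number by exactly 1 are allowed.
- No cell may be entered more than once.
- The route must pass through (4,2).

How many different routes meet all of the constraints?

A right/down-only route from (1,1) to (4,4) makes exactly 3 down-moves and 3 right-moves in some order.
With no other constraints that would be C(6,3) = 20 routes.
Split at (4,2) and multiply the segment counts: (1,1)→(4,2): 4; (4,2)→(4,4): 1; product = 4.
That gives 4 routes.

4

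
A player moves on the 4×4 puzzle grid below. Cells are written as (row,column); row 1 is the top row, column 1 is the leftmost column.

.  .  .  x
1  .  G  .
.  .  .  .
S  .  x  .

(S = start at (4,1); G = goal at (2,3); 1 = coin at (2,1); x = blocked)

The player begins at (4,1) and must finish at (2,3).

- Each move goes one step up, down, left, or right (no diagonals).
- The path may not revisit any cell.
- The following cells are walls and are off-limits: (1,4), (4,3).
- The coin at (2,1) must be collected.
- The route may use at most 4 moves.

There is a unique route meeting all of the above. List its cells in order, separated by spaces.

(4,1) (3,1) (2,1) (2,2) (2,3)

The 4-move cap with required stops at (2,1) leaves no slack for detours.
Route from (4,1): up 2 to (2,1), right 2 to (2,3) — 4 moves in all.
Check: all required cells visited; 4 ≤ 4 moves.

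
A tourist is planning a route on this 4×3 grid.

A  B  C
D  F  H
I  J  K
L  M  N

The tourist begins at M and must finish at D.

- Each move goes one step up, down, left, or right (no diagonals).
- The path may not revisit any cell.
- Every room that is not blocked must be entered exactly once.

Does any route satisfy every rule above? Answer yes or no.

no

Exhausting the options from M, every branch either would have to re-enter a cell already used or reaches the goal with a constraint still unmet.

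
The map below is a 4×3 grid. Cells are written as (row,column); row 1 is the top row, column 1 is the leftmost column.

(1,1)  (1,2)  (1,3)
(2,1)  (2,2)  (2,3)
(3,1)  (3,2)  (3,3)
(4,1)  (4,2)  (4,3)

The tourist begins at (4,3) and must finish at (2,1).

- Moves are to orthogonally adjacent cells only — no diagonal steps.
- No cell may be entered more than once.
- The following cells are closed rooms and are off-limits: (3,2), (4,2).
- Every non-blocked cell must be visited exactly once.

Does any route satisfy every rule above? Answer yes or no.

no

Cell (4,1) has only one open neighbour but is neither the start nor the goal, so a Hamiltonian route would have to both enter and leave it through the same neighbour — impossible without revisiting.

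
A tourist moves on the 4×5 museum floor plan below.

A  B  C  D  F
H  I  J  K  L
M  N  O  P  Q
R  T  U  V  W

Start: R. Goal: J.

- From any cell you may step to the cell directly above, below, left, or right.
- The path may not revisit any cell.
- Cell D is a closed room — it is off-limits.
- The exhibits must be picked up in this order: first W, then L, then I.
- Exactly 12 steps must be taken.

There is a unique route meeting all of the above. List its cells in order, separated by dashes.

R - T - U - V - W - Q - L - K - P - O - N - I - J

The waypoints must appear in the order W, L, I, with no cell reused.
Route from R: right 4 to W, up 2 to L, left 1 to K, down 1 to P, left 2 to N, up 1 to I, right 1 to J — 12 moves in all.
Check: order respected (W at step 4, L at step 6, I at step 11); 12 moves as required.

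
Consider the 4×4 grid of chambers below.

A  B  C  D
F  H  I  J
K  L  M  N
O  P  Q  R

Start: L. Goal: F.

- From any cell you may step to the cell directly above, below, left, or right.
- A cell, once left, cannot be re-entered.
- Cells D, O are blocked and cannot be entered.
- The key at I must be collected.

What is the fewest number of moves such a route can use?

Any route passes through I somewhere between L and F. Summing Manhattan distances along the two legs (L → I → F) gives a lower bound of 2 + 2 = 4 moves.
A route of 4 moves achieves this: L → M → I → H → F.
Since 4 matches the lower bound, it is optimal.

4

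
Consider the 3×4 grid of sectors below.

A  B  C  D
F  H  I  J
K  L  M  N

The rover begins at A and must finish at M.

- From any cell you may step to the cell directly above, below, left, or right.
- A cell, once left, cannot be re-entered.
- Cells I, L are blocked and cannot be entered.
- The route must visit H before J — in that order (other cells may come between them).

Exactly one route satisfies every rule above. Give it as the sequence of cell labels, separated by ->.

The waypoints must appear in the order H, J, with no cell reused.
Route from A: down 1 to F, right 1 to H, up 1 to B, right 2 to D, down 2 to N, left 1 to M — 8 moves in all.
Check: order respected (H at step 2, J at step 6).

A -> F -> H -> B -> C -> D -> J -> N -> M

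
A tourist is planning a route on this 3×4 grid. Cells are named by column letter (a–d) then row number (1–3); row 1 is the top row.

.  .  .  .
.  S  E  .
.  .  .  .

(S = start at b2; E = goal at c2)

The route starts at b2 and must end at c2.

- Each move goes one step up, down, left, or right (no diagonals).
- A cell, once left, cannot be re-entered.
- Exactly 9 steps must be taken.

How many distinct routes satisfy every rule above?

Need simple routes of exactly 9 moves from b2 to c2 (Manhattan distance 1, so 4 moves are spent on a detour and 4 undoing it).
Enumerating: b2 b1 a1 a2 a3 b3 c3 d3 d2 c2 | b2 b3 a3 a2 a1 b1 c1 d1 d2 c2 | b2 a2 a1 b1 c1 d1 d2 d3 c3 c2 | b2 a2 a3 b3 c3 d3 d2 d1 c1 c2.
That gives 4 routes.

4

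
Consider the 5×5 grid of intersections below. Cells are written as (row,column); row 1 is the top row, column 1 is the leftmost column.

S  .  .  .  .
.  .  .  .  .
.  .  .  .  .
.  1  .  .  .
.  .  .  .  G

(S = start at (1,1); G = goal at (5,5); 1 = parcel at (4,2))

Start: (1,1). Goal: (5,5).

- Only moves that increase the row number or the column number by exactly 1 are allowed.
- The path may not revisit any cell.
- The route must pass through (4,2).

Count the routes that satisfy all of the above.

16

A right/down-only route from (1,1) to (5,5) makes exactly 4 down-moves and 4 right-moves in some order.
With no other constraints that would be C(8,4) = 70 routes.
Split at (4,2) and multiply the segment counts: (1,1)→(4,2): 4; (4,2)→(5,5): 4; product = 16.
That gives 16 routes.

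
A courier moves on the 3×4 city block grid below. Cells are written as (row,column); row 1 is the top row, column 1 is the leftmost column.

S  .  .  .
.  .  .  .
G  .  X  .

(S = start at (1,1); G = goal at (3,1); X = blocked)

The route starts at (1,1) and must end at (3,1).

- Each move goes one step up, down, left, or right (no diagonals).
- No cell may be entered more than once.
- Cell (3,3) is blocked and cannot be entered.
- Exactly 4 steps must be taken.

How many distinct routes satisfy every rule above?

Need simple routes of exactly 4 moves from (1,1) to (3,1) (Manhattan distance 2, so 1 moves are spent on a detour and 1 undoing it).
Enumerating: (1,1) (2,1) (2,2) (3,2) (3,1) | (1,1) (1,2) (2,2) (3,2) (3,1) | (1,1) (1,2) (2,2) (2,1) (3,1).
That gives 3 routes.

3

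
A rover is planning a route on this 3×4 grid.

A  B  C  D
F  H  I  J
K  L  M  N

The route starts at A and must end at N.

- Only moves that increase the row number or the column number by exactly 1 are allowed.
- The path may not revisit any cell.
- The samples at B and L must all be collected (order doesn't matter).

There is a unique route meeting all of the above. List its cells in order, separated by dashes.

A - B - H - L - M - N

Moves only go right or down, so the column and row indices never decrease.
Route from A: right to B, 2× down (reaching L), 2× right (reaching N) — 5 moves in all.
Check: all required cells visited.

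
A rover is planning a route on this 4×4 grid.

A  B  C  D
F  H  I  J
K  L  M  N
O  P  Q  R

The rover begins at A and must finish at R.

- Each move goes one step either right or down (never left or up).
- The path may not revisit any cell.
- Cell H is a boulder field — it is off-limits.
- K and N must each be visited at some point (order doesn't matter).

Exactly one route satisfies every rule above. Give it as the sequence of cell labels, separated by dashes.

A - F - K - L - M - N - R

Moves only go right or down, so the column and row indices never decrease.
Route from A: 2× down (reaching K), 3× right (reaching N), down to R — 6 moves in all.
Check: all required cells visited.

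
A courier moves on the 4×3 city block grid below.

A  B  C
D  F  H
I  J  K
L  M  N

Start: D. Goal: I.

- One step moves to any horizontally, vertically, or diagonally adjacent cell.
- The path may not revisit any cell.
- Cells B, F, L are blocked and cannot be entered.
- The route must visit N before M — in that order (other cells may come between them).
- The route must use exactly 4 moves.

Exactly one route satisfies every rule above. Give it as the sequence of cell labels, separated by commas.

D, J, N, M, I

The waypoints must appear in the order N, M, with no cell reused.
Route from D: down-right 2 to N, left 1 to M, up-left 1 to I — 4 moves in all.
Check: order respected (N at step 2, M at step 3); 4 moves as required.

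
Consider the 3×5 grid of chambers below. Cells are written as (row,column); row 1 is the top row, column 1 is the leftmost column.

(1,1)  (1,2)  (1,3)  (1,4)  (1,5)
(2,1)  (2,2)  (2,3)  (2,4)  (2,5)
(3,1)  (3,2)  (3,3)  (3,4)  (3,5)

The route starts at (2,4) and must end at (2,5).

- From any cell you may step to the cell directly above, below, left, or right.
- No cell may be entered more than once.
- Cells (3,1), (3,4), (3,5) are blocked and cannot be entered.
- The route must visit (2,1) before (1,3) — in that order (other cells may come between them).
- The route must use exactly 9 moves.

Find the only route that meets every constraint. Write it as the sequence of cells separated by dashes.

The waypoints must appear in the order (2,1), (1,3), with no cell reused.
Route from (2,4): left 3 to (2,1), up 1 to (1,1), right 4 to (1,5), down 1 to (2,5) — 9 moves in all.
Check: order respected ((2,1) at step 3, (1,3) at step 6); 9 moves as required.

(2,4) - (2,3) - (2,2) - (2,1) - (1,1) - (1,2) - (1,3) - (1,4) - (1,5) - (2,5)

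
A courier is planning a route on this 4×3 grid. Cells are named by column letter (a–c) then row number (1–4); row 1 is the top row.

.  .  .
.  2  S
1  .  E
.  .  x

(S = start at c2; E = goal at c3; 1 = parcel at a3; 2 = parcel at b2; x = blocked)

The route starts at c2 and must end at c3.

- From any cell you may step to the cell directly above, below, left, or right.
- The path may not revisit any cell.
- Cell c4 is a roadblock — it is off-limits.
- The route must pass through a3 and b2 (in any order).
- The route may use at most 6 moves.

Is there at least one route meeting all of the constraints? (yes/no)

One route that works: c2 → b2 → a2 → a3 → b3 → c3.

yes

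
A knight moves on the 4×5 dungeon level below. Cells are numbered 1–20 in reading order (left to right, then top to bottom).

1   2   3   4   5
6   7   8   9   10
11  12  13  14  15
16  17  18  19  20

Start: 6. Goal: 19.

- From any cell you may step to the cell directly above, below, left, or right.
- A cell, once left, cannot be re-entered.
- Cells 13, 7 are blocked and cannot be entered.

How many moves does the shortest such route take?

The Manhattan distance from 6 to 19 is |2−4| + |1−4| = 5, so at least 5 moves are needed.
A route of 5 moves achieves this: 6 → 11 → 16 → 17 → 18 → 19.
Since 5 matches the lower bound, it is optimal.

5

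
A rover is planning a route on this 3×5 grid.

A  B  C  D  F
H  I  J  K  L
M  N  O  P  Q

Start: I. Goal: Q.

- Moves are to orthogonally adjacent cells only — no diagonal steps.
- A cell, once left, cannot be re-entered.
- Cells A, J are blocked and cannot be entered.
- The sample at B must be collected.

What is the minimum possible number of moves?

Any route passes through B somewhere between I and Q. Summing Manhattan distances along the two legs (I → B → Q) gives a lower bound of 1 + 5 = 6 moves.
A route of 6 moves achieves this: I → B → C → D → K → P → Q.
Since 6 matches the lower bound, it is optimal.

6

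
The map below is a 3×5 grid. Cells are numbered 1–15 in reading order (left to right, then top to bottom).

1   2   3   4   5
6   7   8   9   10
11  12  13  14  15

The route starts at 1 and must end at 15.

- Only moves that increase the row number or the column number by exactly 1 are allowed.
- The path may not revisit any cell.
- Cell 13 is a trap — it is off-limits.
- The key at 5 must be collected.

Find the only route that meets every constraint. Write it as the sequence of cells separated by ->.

Moves only go right or down, so the column and row indices never decrease.
Route from 1: 4× right (reaching 5), 2× down (reaching 15) — 6 moves in all.
Check: all required cells visited.

1 -> 2 -> 3 -> 4 -> 5 -> 10 -> 15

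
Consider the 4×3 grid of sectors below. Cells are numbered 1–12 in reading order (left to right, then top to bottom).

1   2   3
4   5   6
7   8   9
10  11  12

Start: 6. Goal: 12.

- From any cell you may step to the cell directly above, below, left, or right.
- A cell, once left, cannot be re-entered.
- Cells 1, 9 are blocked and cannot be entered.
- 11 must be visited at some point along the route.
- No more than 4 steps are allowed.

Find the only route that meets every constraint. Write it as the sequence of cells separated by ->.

The budget equals the shortest possible length, so every move has to be on a shortest route through the required cells.
Route from 6: left 1 to 5, down 2 to 11, right 1 to 12 — 4 moves in all.
Check: all required cells visited; 4 ≤ 4 moves.

6 -> 5 -> 8 -> 11 -> 12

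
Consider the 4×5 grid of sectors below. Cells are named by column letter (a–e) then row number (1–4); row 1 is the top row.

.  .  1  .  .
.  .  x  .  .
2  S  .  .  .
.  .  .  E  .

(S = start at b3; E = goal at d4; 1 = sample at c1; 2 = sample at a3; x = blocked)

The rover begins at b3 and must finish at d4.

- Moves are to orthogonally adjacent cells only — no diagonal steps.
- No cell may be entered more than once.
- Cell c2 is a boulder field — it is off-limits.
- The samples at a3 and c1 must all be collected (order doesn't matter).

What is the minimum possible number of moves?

Any route passes through a3 and c1 in some order between b3 and d4. Summing Manhattan distances along each leg and taking the cheapest ordering (b3 → a3 → c1 → d4) gives a lower bound of 1 + 4 + 4 = 9 moves.
A route of 9 moves achieves this: b3 → a3 → a2 → a1 → b1 → c1 → d1 → d2 → d3 → d4.
Since 9 matches the lower bound, it is optimal.

9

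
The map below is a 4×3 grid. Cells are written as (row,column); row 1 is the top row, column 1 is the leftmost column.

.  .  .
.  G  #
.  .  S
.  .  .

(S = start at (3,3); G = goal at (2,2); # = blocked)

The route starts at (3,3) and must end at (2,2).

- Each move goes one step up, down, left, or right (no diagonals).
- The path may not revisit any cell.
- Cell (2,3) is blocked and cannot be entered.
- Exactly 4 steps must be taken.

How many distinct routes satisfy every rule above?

Need simple routes of exactly 4 moves from (3,3) to (2,2) (Manhattan distance 2, so 1 moves are spent on a detour and 1 undoing it).
Enumerating: (3,3) (4,3) (4,2) (3,2) (2,2) | (3,3) (3,2) (3,1) (2,1) (2,2).
That gives 2 routes.

2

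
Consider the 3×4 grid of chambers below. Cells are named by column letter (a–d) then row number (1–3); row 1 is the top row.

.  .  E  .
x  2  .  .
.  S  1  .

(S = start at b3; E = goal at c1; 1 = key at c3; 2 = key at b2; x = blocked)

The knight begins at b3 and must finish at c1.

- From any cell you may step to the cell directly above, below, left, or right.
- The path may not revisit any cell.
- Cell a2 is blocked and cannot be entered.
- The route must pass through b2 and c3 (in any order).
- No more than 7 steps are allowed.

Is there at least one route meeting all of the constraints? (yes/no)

One route that works: b3 → c3 → c2 → b2 → b1 → c1.

yes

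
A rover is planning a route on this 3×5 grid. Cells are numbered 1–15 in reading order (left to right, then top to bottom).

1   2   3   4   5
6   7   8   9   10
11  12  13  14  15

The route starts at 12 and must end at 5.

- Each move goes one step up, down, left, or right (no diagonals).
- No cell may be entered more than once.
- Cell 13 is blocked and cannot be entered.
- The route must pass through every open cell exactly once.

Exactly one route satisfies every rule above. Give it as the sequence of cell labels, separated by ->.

Need to visit all 14 open cells exactly once, starting at 12 and ending at 5.
Cell 1 has only two open neighbours (6 and 2), so the path must pass straight through it: one of those is the cell it's entered from and the other is where it exits.
Route from 12: left to 11, 2× up (reaching 1), right to 2, down to 7, right to 8, up to 3, right to 4, 2× down (reaching 14), right to 15, 2× up (reaching 5) — 13 moves in all.
Check: all 14 open cells covered.

12 -> 11 -> 6 -> 1 -> 2 -> 7 -> 8 -> 3 -> 4 -> 9 -> 14 -> 15 -> 10 -> 5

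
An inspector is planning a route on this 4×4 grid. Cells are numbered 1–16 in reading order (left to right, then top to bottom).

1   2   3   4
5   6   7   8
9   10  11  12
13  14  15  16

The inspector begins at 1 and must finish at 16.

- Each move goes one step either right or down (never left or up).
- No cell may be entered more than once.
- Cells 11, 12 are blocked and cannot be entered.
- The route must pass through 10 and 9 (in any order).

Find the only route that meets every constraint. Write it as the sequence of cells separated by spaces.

Moves only go right or down, so the column and row indices never decrease.
Route from 1: 2× down (reaching 9), right to 10, down to 14, 2× right (reaching 16) — 6 moves in all.
Check: all required cells visited.

1 5 9 10 14 15 16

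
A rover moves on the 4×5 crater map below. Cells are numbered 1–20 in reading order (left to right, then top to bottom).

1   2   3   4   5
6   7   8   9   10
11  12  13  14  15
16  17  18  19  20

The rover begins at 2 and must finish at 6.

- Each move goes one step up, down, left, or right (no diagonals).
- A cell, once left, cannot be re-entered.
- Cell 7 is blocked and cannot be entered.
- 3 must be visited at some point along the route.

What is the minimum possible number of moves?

Any route passes through 3 somewhere between 2 and 6. Summing Manhattan distances along the two legs (2 → 3 → 6) gives a lower bound of 1 + 3 = 4 moves.
The shortest route satisfying every rule uses 6 moves: 2 → 3 → 8 → 13 → 12 → 11 → 6.
The bound of 4 isn't tight here; checking systematically, no route of length 4 through 5 satisfies every constraint, so 6 is the minimum.

6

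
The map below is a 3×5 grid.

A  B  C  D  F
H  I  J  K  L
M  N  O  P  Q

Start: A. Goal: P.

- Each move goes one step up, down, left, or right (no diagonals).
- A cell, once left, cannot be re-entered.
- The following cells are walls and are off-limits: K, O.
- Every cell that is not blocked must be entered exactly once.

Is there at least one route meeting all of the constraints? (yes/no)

Colour the cells like a checkerboard: each orthogonal step flips colour, so a Hamiltonian route alternates colours. Here there are 6 cells of one colour and 7 of the other, with start on the opposite colour to the goal — the counts and endpoints can't be arranged into an alternating sequence of length 13, so no Hamiltonian route exists.

no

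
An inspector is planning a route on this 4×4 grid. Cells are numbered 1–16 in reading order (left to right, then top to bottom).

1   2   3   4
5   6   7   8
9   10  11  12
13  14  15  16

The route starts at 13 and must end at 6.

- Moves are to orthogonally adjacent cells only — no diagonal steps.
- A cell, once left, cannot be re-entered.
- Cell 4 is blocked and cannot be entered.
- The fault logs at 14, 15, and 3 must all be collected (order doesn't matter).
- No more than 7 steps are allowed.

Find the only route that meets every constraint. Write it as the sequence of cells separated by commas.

The 7-move cap with required stops at 14, 15, 3 leaves no slack for detours.
Route from 13: right 2 to 15, up 3 to 3, left 1 to 2, down 1 to 6 — 7 moves in all.
Check: all required cells visited; 7 ≤ 7 moves.

13, 14, 15, 11, 7, 3, 2, 6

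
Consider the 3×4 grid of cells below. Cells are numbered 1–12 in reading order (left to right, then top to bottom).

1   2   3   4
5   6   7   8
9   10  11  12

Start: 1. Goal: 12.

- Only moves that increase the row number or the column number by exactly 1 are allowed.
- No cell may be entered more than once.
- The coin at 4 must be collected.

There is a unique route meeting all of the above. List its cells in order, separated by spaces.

1 2 3 4 8 12

Moves only go right or down, so the column and row indices never decrease.
Route from 1: 3× right (reaching 4), 2× down (reaching 12) — 5 moves in all.
Check: all required cells visited.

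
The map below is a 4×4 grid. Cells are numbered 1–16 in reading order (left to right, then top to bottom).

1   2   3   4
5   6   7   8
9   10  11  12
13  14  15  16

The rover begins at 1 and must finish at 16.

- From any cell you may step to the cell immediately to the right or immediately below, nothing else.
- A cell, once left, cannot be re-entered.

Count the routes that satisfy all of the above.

A right/down-only route from 1 to 16 makes exactly 3 down-moves and 3 right-moves in some order.
With no other constraints that would be C(6,3) = 20 routes.
That gives 20 routes.

20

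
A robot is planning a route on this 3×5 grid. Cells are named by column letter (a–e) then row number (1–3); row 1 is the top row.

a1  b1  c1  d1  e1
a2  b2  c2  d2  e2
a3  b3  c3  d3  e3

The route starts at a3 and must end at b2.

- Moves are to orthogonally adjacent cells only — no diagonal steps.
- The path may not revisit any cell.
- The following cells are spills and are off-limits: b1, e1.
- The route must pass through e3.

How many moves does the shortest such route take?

Any route passes through e3 somewhere between a3 and b2. Summing Manhattan distances along the two legs (a3 → e3 → b2) gives a lower bound of 4 + 4 = 8 moves.
A route of 8 moves achieves this: a3 → b3 → c3 → d3 → e3 → e2 → d2 → c2 → b2.
Since 8 matches the lower bound, it is optimal.

8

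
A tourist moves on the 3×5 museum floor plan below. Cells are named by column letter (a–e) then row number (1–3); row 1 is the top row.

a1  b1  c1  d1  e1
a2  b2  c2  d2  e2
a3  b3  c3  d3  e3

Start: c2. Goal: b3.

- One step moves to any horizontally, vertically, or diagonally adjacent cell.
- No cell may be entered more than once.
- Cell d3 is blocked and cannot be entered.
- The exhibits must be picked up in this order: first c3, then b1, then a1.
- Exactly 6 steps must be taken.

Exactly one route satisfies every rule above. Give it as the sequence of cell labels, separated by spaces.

The waypoints must appear in the order c3, b1, a1, with no cell reused.
Route from c2: down 1 to c3, up-left 1 to b2, up 1 to b1, left 1 to a1, down 1 to a2, down-right 1 to b3 — 6 moves in all.
Check: order respected (c3 at step 1, b1 at step 3, a1 at step 4); 6 moves as required.

c2 c3 b2 b1 a1 a2 b3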